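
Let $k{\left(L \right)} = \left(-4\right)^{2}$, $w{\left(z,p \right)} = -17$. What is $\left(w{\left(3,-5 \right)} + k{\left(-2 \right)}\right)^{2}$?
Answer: $1$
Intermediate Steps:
$k{\left(L \right)} = 16$
$\left(w{\left(3,-5 \right)} + k{\left(-2 \right)}\right)^{2} = \left(-17 + 16\right)^{2} = \left(-1\right)^{2} = 1$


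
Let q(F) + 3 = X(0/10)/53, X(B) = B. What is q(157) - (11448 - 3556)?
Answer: -7895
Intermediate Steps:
q(F) = -3 (q(F) = -3 + (0/10)/53 = -3 + (0*(⅒))*(1/53) = -3 + 0*(1/53) = -3 + 0 = -3)
q(157) - (11448 - 3556) = -3 - (11448 - 3556) = -3 - 1*7892 = -3 - 7892 = -7895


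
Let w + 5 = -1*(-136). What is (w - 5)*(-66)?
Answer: -8316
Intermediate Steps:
w = 131 (w = -5 - 1*(-136) = -5 + 136 = 131)
(w - 5)*(-66) = (131 - 5)*(-66) = 126*(-66) = -8316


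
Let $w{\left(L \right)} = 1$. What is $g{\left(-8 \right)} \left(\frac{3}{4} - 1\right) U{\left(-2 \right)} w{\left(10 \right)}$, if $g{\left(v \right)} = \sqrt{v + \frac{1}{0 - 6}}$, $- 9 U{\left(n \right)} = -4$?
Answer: $- \frac{7 i \sqrt{6}}{54} \approx - 0.31753 i$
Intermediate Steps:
$U{\left(n \right)} = \frac{4}{9}$ ($U{\left(n \right)} = \left(- \frac{1}{9}\right) \left(-4\right) = \frac{4}{9}$)
$g{\left(v \right)} = \sqrt{- \frac{1}{6} + v}$ ($g{\left(v \right)} = \sqrt{v + \frac{1}{-6}} = \sqrt{v - \frac{1}{6}} = \sqrt{- \frac{1}{6} + v}$)
$g{\left(-8 \right)} \left(\frac{3}{4} - 1\right) U{\left(-2 \right)} w{\left(10 \right)} = \frac{\sqrt{-6 + 36 \left(-8\right)}}{6} \left(\frac{3}{4} - 1\right) \frac{4}{9} \cdot 1 = \frac{\sqrt{-6 - 288}}{6} \left(3 \cdot \frac{1}{4} - 1\right) \frac{4}{9} \cdot 1 = \frac{\sqrt{-294}}{6} \left(\frac{3}{4} - 1\right) \frac{4}{9} \cdot 1 = \frac{7 i \sqrt{6}}{6} \left(\left(- \frac{1}{4}\right) \frac{4}{9}\right) 1 = \frac{7 i \sqrt{6}}{6} \left(- \frac{1}{9}\right) 1 = - \frac{7 i \sqrt{6}}{54} \cdot 1 = - \frac{7 i \sqrt{6}}{54}$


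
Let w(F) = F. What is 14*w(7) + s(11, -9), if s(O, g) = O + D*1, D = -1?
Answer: 108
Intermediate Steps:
s(O, g) = -1 + O (s(O, g) = O - 1*1 = O - 1 = -1 + O)
14*w(7) + s(11, -9) = 14*7 + (-1 + 11) = 98 + 10 = 108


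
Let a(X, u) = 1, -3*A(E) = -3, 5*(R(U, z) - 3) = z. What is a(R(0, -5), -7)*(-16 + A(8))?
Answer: -15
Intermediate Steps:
R(U, z) = 3 + z/5
A(E) = 1 (A(E) = -⅓*(-3) = 1)
a(R(0, -5), -7)*(-16 + A(8)) = 1*(-16 + 1) = 1*(-15) = -15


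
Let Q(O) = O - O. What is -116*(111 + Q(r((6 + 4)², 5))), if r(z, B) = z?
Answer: -12876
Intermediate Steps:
Q(O) = 0
-116*(111 + Q(r((6 + 4)², 5))) = -116*(111 + 0) = -116*111 = -12876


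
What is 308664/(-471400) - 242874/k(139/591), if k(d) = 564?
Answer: -2388851877/5538950 ≈ -431.28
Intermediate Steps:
308664/(-471400) - 242874/k(139/591) = 308664/(-471400) - 242874/564 = 308664*(-1/471400) - 242874*1/564 = -38583/58925 - 40479/94 = -2388851877/5538950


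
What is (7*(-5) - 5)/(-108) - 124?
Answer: -3338/27 ≈ -123.63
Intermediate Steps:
(7*(-5) - 5)/(-108) - 124 = -(-35 - 5)/108 - 124 = -1/108*(-40) - 124 = 10/27 - 124 = -3338/27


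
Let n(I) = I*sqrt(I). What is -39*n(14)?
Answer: -546*sqrt(14) ≈ -2042.9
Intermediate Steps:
n(I) = I**(3/2)
-39*n(14) = -546*sqrt(14)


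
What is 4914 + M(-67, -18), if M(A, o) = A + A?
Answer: 4780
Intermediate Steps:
M(A, o) = 2*A
4914 + M(-67, -18) = 4914 + 2*(-67) = 4914 - 134 = 4780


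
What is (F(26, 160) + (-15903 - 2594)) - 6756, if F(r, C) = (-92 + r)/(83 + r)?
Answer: -2752643/109 ≈ -25254.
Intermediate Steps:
F(r, C) = (-92 + r)/(83 + r)
(F(26, 160) + (-15903 - 2594)) - 6756 = ((-92 + 26)/(83 + 26) + (-15903 - 2594)) - 6756 = (-66/109 - 18497) - 6756 = -2016239/109 - 6756 = -2752643/109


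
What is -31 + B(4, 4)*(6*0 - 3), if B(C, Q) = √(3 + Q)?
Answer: -31 - 3*√7 ≈ -38.937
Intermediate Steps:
-31 + B(4, 4)*(6*0 - 3) = -31 + √(3 + 4)*(6*0 - 3) = -31 + √7*(0 - 3) = -31 + √7*(-3) = -31 - 3*√7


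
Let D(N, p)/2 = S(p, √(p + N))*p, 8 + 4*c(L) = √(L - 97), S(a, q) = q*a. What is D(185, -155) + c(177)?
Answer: -2 + √5 + 48050*√30 ≈ 2.6318e+5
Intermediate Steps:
S(a, q) = a*q
c(L) = -2 + √(-97 + L)/4 (c(L) = -2 + √(L - 97)/4 = -2 + √(-97 + L)/4)
D(N, p) = 2*p²*√(N + p) (D(N, p) = 2*((p*√(p + N))*p) = 2*((p*√(N + p))*p) = 2*(p²*√(N + p)) = 2*p²*√(N + p))
D(185, -155) + c(177) = 2*(-155)²*√(185 - 155) + (-2 + √(-97 + 177)/4) = 2*24025*√30 + (-2 + √80/4) = 48050*√30 + (-2 + (4*√5)/4) = 48050*√30 + (-2 + √5) = -2 + √5 + 48050*√30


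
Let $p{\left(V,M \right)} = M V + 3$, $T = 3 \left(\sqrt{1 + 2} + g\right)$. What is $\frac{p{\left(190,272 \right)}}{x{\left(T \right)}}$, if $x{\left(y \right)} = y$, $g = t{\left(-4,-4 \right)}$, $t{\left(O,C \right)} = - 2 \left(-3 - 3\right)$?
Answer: $\frac{206732}{141} - \frac{51683 \sqrt{3}}{423} \approx 1254.6$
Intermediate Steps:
$t{\left(O,C \right)} = 12$ ($t{\left(O,C \right)} = \left(-2\right) \left(-6\right) = 12$)
$g = 12$
$T = 36 + 3 \sqrt{3}$ ($T = 3 \left(\sqrt{1 + 2} + 12\right) = 3 \left(\sqrt{3} + 12\right) = 3 \left(12 + \sqrt{3}\right) = 36 + 3 \sqrt{3} \approx 41.196$)
$p{\left(V,M \right)} = 3 + M V$
$\frac{p{\left(190,272 \right)}}{x{\left(T \right)}} = \frac{3 + 272 \cdot 190}{36 + 3 \sqrt{3}} = \frac{3 + 51680}{36 + 3 \sqrt{3}} = \frac{51683}{36 + 3 \sqrt{3}}$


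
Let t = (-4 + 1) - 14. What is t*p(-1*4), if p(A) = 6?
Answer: -102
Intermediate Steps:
t = -17 (t = -3 - 14 = -17)
t*p(-1*4) = -17*6 = -102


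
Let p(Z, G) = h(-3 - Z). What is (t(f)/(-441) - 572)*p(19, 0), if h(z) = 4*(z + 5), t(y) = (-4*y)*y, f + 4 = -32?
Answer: 1866736/49 ≈ 38097.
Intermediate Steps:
f = -36 (f = -4 - 32 = -36)
t(y) = -4*y²
h(z) = 20 + 4*z (h(z) = 4*(5 + z) = 20 + 4*z)
p(Z, G) = 8 - 4*Z (p(Z, G) = 20 + 4*(-3 - Z) = 20 + (-12 - 4*Z) = 8 - 4*Z)
(t(f)/(-441) - 572)*p(19, 0) = (-4*(-36)²/(-441) - 572)*(8 - 4*19) = (-4*1296*(-1/441) - 572)*(8 - 76) = (-5184*(-1/441) - 572)*(-68) = (576/49 - 572)*(-68) = -27452/49*(-68) = 1866736/49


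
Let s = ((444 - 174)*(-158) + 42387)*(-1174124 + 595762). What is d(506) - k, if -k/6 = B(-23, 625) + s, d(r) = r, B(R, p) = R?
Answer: 947357324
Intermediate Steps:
s = 157892826 (s = (270*(-158) + 42387)*(-578362) = (-42660 + 42387)*(-578362) = -273*(-578362) = 157892826)
k = -947356818 (k = -6*(-23 + 157892826) = -6*157892803 = -947356818)
d(506) - k = 506 - 1*(-947356818) = 506 + 947356818 = 947357324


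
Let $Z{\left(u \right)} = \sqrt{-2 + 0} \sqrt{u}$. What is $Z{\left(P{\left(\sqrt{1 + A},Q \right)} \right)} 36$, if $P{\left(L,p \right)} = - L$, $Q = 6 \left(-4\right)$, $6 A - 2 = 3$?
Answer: $- 12 \cdot 3^{\frac{3}{4}} \sqrt[4]{22} \approx -59.242$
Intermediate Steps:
$A = \frac{5}{6}$ ($A = \frac{1}{3} + \frac{1}{6} \cdot 3 = \frac{1}{3} + \frac{1}{2} = \frac{5}{6} \approx 0.83333$)
$Q = -24$
$Z{\left(u \right)} = i \sqrt{2} \sqrt{u}$ ($Z{\left(u \right)} = \sqrt{-2} \sqrt{u} = i \sqrt{2} \sqrt{u}$)
$Z{\left(P{\left(\sqrt{1 + A},Q \right)} \right)} 36 = i \sqrt{2} \sqrt{- \sqrt{1 + \frac{5}{6}}} \cdot 36 = i \sqrt{2} \sqrt{- \sqrt{\frac{11}{6}}} \cdot 36 = i \sqrt{2} \sqrt{- \frac{\sqrt{66}}{6}} \cdot 36 = i \sqrt{2} \frac{i \sqrt{6} \sqrt[4]{66}}{6} \cdot 36 = - \frac{\sqrt{2} \cdot 6^{\frac{3}{4}} \sqrt[4]{11}}{6} \cdot 36 = - 12 \cdot 3^{\frac{3}{4}} \sqrt[4]{22}$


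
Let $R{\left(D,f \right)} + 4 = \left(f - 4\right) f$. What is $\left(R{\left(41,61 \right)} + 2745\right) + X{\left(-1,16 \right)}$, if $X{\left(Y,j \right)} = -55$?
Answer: $6163$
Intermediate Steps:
$R{\left(D,f \right)} = -4 + f \left(-4 + f\right)$ ($R{\left(D,f \right)} = -4 + \left(f - 4\right) f = -4 + \left(-4 + f\right) f = -4 + f \left(-4 + f\right)$)
$\left(R{\left(41,61 \right)} + 2745\right) + X{\left(-1,16 \right)} = \left(\left(-4 + 61^{2} - 244\right) + 2745\right) - 55 = \left(\left(-4 + 3721 - 244\right) + 2745\right) - 55 = \left(3473 + 2745\right) - 55 = 6218 - 55 = 6163$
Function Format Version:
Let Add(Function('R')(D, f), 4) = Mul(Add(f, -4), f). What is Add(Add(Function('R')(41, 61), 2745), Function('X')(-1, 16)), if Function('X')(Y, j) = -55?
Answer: 6163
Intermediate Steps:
Function('R')(D, f) = Add(-4, Mul(f, Add(-4, f))) (Function('R')(D, f) = Add(-4, Mul(Add(f, -4), f)) = Add(-4, Mul(Add(-4, f), f)) = Add(-4, Mul(f, Add(-4, f))))
Add(Add(Function('R')(41, 61), 2745), Function('X')(-1, 16)) = Add(Add(Add(-4, Pow(61, 2), Mul(-4, 61)), 2745), -55) = Add(Add(Add(-4, 3721, -244), 2745), -55) = Add(Add(3473, 2745), -55) = Add(6218, -55) = 6163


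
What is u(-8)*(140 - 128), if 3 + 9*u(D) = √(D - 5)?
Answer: -4 + 4*I*√13/3 ≈ -4.0 + 4.8074*I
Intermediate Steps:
u(D) = -⅓ + √(-5 + D)/9 (u(D) = -⅓ + √(D - 5)/9 = -⅓ + √(-5 + D)/9)
u(-8)*(140 - 128) = (-⅓ + √(-5 - 8)/9)*(140 - 128) = (-⅓ + √(-13)/9)*12 = (-⅓ + (I*√13)/9)*12 = (-⅓ + I*√13/9)*12 = -4 + 4*I*√13/3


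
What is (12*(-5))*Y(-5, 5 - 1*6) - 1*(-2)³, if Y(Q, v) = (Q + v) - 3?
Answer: 548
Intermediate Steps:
Y(Q, v) = -3 + Q + v
(12*(-5))*Y(-5, 5 - 1*6) - 1*(-2)³ = (12*(-5))*(-3 - 5 + (5 - 1*6)) - 1*(-2)³ = -60*(-3 - 5 + (5 - 6)) - 1*(-8) = -60*(-3 - 5 - 1) + 8 = -60*(-9) + 8 = 540 + 8 = 548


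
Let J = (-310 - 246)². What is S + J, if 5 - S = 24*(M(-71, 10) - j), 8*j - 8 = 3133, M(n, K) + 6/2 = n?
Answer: 320340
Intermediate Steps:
M(n, K) = -3 + n
j = 3141/8 (j = 1 + (⅛)*3133 = 1 + 3133/8 = 3141/8 ≈ 392.63)
J = 309136 (J = (-556)² = 309136)
S = 11204 (S = 5 - 24*((-3 - 71) - 1*3141/8) = 5 - 24*(-74 - 3141/8) = 5 - 24*(-3733)/8 = 5 - 1*(-11199) = 5 + 11199 = 11204)
S + J = 11204 + 309136 = 320340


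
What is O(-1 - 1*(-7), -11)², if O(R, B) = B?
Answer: 121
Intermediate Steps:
O(-1 - 1*(-7), -11)² = (-11)² = 121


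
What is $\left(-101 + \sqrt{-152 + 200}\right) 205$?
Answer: $-20705 + 820 \sqrt{3} \approx -19285.0$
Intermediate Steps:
$\left(-101 + \sqrt{-152 + 200}\right) 205 = \left(-101 + \sqrt{48}\right) 205 = \left(-101 + 4 \sqrt{3}\right) 205 = -20705 + 820 \sqrt{3}$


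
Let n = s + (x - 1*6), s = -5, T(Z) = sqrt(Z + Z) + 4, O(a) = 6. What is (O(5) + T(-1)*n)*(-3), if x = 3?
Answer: 78 + 24*I*sqrt(2) ≈ 78.0 + 33.941*I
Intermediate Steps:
T(Z) = 4 + sqrt(2)*sqrt(Z) (T(Z) = sqrt(2*Z) + 4 = sqrt(2)*sqrt(Z) + 4 = 4 + sqrt(2)*sqrt(Z))
n = -8 (n = -5 + (3 - 1*6) = -5 + (3 - 6) = -5 - 3 = -8)
(O(5) + T(-1)*n)*(-3) = (6 + (4 + sqrt(2)*sqrt(-1))*(-8))*(-3) = (6 + (4 + sqrt(2)*I)*(-8))*(-3) = (6 + (4 + I*sqrt(2))*(-8))*(-3) = (6 + (-32 - 8*I*sqrt(2)))*(-3) = (-26 - 8*I*sqrt(2))*(-3) = 78 + 24*I*sqrt(2)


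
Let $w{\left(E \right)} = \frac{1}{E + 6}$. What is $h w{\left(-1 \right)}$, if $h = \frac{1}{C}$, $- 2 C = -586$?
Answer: $\frac{1}{1465} \approx 0.00068259$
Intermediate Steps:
$C = 293$ ($C = \left(- \frac{1}{2}\right) \left(-586\right) = 293$)
$w{\left(E \right)} = \frac{1}{6 + E}$
$h = \frac{1}{293} \approx 0.003413$
$h w{\left(-1 \right)} = \frac{1}{293 \left(6 - 1\right)} = \frac{1}{293 \cdot 5} = \frac{1}{293} \cdot \frac{1}{5} = \frac{1}{1465}$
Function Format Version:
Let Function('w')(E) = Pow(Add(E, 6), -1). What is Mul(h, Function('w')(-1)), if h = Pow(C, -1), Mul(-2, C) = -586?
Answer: Rational(1, 1465) ≈ 0.00068259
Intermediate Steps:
C = 293 (C = Mul(Rational(-1, 2), -586) = 293)
Function('w')(E) = Pow(Add(6, E), -1)
h = Rational(1, 293) (h = Pow(293, -1) = Rational(1, 293) ≈ 0.0034130)
Mul(h, Function('w')(-1)) = Mul(Rational(1, 293), Pow(Add(6, -1), -1)) = Mul(Rational(1, 293), Pow(5, -1)) = Mul(Rational(1, 293), Rational(1, 5)) = Rational(1, 1465)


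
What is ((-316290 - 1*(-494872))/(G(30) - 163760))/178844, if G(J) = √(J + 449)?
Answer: -7311147080/1199029960017031 - 89291*√479/2398059920034062 ≈ -6.0984e-6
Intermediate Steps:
G(J) = √(449 + J)
((-316290 - 1*(-494872))/(G(30) - 163760))/178844 = ((-316290 - 1*(-494872))/(√(449 + 30) - 163760))/178844 = ((-316290 + 494872)/(√479 - 163760))*(1/178844) = (178582/(-163760 + √479))*(1/178844) = 89291/(89422*(-163760 + √479))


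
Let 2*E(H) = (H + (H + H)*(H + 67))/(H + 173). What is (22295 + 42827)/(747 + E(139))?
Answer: 40636128/523535 ≈ 77.619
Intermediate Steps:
E(H) = (H + 2*H*(67 + H))/(2*(173 + H)) (E(H) = ((H + (H + H)*(H + 67))/(H + 173))/2 = ((H + (2*H)*(67 + H))/(173 + H))/2 = ((H + 2*H*(67 + H))/(173 + H))/2 = (H + 2*H*(67 + H))/(2*(173 + H)))
(22295 + 42827)/(747 + E(139)) = (22295 + 42827)/(747 + (½)*139*(135 + 2*139)/(173 + 139)) = 65122/(747 + (½)*139*(135 + 278)/312) = 65122/(747 + (½)*139*(1/312)*413) = 65122/(747 + 57407/624) = 65122/(523535/624) = 65122*(624/523535) = 40636128/523535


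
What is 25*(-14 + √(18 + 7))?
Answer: -225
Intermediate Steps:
25*(-14 + √(18 + 7)) = 25*(-14 + √25) = 25*(-14 + 5) = 25*(-9) = -225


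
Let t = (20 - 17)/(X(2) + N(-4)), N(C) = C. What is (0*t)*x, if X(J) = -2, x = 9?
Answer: 0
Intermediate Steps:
t = -½ (t = (20 - 17)/(-2 - 4) = 3/(-6) = 3*(-⅙) = -½ ≈ -0.50000)
(0*t)*x = (0*(-½))*9 = 0*9 = 0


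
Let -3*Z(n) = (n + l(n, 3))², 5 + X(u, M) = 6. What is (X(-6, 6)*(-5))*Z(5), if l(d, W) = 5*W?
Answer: 2000/3 ≈ 666.67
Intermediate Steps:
X(u, M) = 1 (X(u, M) = -5 + 6 = 1)
Z(n) = -(15 + n)²/3 (Z(n) = -(n + 5*3)²/3 = -(n + 15)²/3 = -(15 + n)²/3)
(X(-6, 6)*(-5))*Z(5) = (1*(-5))*(-(15 + 5)²/3) = -(-5)*20²/3 = -(-5)*400/3 = -5*(-400/3) = 2000/3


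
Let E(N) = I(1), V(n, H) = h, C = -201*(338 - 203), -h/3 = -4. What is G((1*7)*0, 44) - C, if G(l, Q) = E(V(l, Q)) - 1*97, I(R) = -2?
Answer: 27036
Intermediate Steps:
h = 12 (h = -3*(-4) = 12)
C = -27135 (C = -201*135 = -27135)
V(n, H) = 12
E(N) = -2
G(l, Q) = -99 (G(l, Q) = -2 - 1*97 = -2 - 97 = -99)
G((1*7)*0, 44) - C = -99 - 1*(-27135) = -99 + 27135 = 27036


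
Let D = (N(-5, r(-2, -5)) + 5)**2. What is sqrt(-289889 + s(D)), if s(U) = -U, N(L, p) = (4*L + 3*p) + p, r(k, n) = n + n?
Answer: 3*I*sqrt(32546) ≈ 541.21*I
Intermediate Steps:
r(k, n) = 2*n
N(L, p) = 4*L + 4*p (N(L, p) = (3*p + 4*L) + p = 4*L + 4*p)
D = 3025 (D = ((4*(-5) + 4*(2*(-5))) + 5)**2 = ((-20 + 4*(-10)) + 5)**2 = ((-20 - 40) + 5)**2 = (-60 + 5)**2 = (-55)**2 = 3025)
sqrt(-289889 + s(D)) = sqrt(-289889 - 1*3025) = sqrt(-289889 - 3025) = sqrt(-292914) = 3*I*sqrt(32546)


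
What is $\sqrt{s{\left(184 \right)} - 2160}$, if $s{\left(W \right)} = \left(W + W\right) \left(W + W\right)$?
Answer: $4 \sqrt{8329} \approx 365.05$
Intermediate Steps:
$s{\left(W \right)} = 4 W^{2}$ ($s{\left(W \right)} = 2 W 2 W = 4 W^{2}$)
$\sqrt{s{\left(184 \right)} - 2160} = \sqrt{4 \cdot 184^{2} - 2160} = \sqrt{4 \cdot 33856 - 2160} = \sqrt{135424 - 2160} = \sqrt{133264} = 4 \sqrt{8329}$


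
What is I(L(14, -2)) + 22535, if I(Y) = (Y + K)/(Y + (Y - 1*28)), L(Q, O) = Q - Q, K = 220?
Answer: 157690/7 ≈ 22527.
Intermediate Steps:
L(Q, O) = 0
I(Y) = (220 + Y)/(-28 + 2*Y) (I(Y) = (Y + 220)/(Y + (Y - 1*28)) = (220 + Y)/(Y + (Y - 28)) = (220 + Y)/(Y + (-28 + Y)) = (220 + Y)/(-28 + 2*Y))
I(L(14, -2)) + 22535 = (220 + 0)/(2*(-14 + 0)) + 22535 = (1/2)*220/(-14) + 22535 = (1/2)*(-1/14)*220 + 22535 = -55/7 + 22535 = 157690/7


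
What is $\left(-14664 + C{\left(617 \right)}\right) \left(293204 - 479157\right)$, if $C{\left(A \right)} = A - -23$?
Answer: $2607804872$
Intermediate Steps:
$C{\left(A \right)} = 23 + A$ ($C{\left(A \right)} = A + 23 = 23 + A$)
$\left(-14664 + C{\left(617 \right)}\right) \left(293204 - 479157\right) = \left(-14664 + \left(23 + 617\right)\right) \left(293204 - 479157\right) = \left(-14664 + 640\right) \left(-185953\right) = \left(-14024\right) \left(-185953\right) = 2607804872$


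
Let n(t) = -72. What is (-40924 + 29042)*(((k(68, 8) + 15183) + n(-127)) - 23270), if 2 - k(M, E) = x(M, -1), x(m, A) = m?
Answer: 97729450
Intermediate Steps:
k(M, E) = 2 - M
(-40924 + 29042)*(((k(68, 8) + 15183) + n(-127)) - 23270) = (-40924 + 29042)*((((2 - 1*68) + 15183) - 72) - 23270) = -11882*((((2 - 68) + 15183) - 72) - 23270) = -11882*(((-66 + 15183) - 72) - 23270) = -11882*((15117 - 72) - 23270) = -11882*(15045 - 23270) = -11882*(-8225) = 97729450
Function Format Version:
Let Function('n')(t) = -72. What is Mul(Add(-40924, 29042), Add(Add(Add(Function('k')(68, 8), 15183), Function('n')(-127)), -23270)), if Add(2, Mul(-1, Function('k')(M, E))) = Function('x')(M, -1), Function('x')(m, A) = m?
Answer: 97729450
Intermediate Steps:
Function('k')(M, E) = Add(2, Mul(-1, M))
Mul(Add(-40924, 29042), Add(Add(Add(Function('k')(68, 8), 15183), Function('n')(-127)), -23270)) = Mul(Add(-40924, 29042), Add(Add(Add(Add(2, Mul(-1, 68)), 15183), -72), -23270)) = Mul(-11882, Add(Add(Add(Add(2, -68), 15183), -72), -23270)) = Mul(-11882, Add(Add(Add(-66, 15183), -72), -23270)) = Mul(-11882, Add(Add(15117, -72), -23270)) = Mul(-11882, Add(15045, -23270)) = Mul(-11882, -8225) = 97729450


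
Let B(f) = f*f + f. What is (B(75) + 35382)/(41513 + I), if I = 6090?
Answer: 41082/47603 ≈ 0.86301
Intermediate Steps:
B(f) = f + f² (B(f) = f² + f = f + f²)
(B(75) + 35382)/(41513 + I) = (75*(1 + 75) + 35382)/(41513 + 6090) = (75*76 + 35382)/47603 = (5700 + 35382)*(1/47603) = 41082*(1/47603) = 41082/47603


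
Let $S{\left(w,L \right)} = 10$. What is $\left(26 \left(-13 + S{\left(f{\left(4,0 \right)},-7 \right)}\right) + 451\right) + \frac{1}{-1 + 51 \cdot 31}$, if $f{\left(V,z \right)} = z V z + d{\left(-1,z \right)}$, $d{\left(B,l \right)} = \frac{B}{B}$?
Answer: $\frac{589341}{1580} \approx 373.0$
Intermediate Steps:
$d{\left(B,l \right)} = 1$
$f{\left(V,z \right)} = 1 + V z^{2}$ ($f{\left(V,z \right)} = z V z + 1 = V z z + 1 = V z^{2} + 1 = 1 + V z^{2}$)
$\left(26 \left(-13 + S{\left(f{\left(4,0 \right)},-7 \right)}\right) + 451\right) + \frac{1}{-1 + 51 \cdot 31} = \left(26 \left(-13 + 10\right) + 451\right) + \frac{1}{-1 + 51 \cdot 31} = \left(26 \left(-3\right) + 451\right) + \frac{1}{-1 + 1581} = \left(-78 + 451\right) + \frac{1}{1580} = 373 + \frac{1}{1580} = \frac{589341}{1580}$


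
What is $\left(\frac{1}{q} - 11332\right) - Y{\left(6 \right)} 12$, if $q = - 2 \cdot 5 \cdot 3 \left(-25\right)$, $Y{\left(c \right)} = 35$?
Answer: $- \frac{8813999}{750} \approx -11752.0$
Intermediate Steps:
$q = 750$ ($q = \left(-2\right) 15 \left(-25\right) = \left(-30\right) \left(-25\right) = 750$)
$\left(\frac{1}{q} - 11332\right) - Y{\left(6 \right)} 12 = \left(\frac{1}{750} - 11332\right) - 35 \cdot 12 = \left(\frac{1}{750} - 11332\right) - 420 = - \frac{8498999}{750} - 420 = - \frac{8813999}{750}$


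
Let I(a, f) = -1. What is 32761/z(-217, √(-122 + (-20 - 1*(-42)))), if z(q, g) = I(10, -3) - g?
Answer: -32761/101 + 327610*I/101 ≈ -324.37 + 3243.7*I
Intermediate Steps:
z(q, g) = -1 - g
32761/z(-217, √(-122 + (-20 - 1*(-42)))) = 32761/(-1 - √(-122 + (-20 - 1*(-42)))) = 32761/(-1 - √(-122 + (-20 + 42))) = 32761/(-1 - √(-122 + 22)) = 32761/(-1 - √(-100)) = 32761/(-1 - 10*I) = 32761*((-1 + 10*I)/101) = 32761*(-1 + 10*I)/101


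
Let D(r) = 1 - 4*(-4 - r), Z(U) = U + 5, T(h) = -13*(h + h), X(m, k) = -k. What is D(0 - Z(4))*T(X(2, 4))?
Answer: -1976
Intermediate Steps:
T(h) = -26*h
Z(U) = 5 + U
D(r) = 17 + 4*r (D(r) = 1 - (-16 - 4*r) = 1 + (16 + 4*r) = 17 + 4*r)
D(0 - Z(4))*T(X(2, 4)) = (17 + 4*(0 - (5 + 4)))*(-(-26)*4) = (17 + 4*(0 - 1*9))*(-26*(-4)) = (17 + 4*(0 - 9))*104 = (17 + 4*(-9))*104 = (17 - 36)*104 = -19*104 = -1976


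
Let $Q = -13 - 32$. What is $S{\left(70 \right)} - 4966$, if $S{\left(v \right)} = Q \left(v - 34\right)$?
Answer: $-6586$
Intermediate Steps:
$Q = -45$
$S{\left(v \right)} = 1530 - 45 v$ ($S{\left(v \right)} = - 45 \left(v - 34\right) = - 45 \left(-34 + v\right) = 1530 - 45 v$)
$S{\left(70 \right)} - 4966 = \left(1530 - 3150\right) - 4966 = -1620 - 4966 = -6586$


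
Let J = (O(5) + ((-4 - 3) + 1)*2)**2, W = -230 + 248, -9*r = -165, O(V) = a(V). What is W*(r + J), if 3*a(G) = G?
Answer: 2252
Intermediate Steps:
a(G) = G/3
O(V) = V/3
r = 55/3 (r = -1/9*(-165) = 55/3 ≈ 18.333)
W = 18
J = 961/9 (J = ((1/3)*5 + ((-4 - 3) + 1)*2)**2 = (5/3 + (-7 + 1)*2)**2 = (5/3 - 6*2)**2 = (5/3 - 12)**2 = (-31/3)**2 = 961/9 ≈ 106.78)
W*(r + J) = 18*(55/3 + 961/9) = 18*(1126/9) = 2252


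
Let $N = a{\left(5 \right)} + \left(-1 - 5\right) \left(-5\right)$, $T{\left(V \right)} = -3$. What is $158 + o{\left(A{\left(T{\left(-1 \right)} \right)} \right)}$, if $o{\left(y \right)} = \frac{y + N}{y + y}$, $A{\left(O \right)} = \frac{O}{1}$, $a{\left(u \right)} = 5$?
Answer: $\frac{458}{3} \approx 152.67$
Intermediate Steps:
$N = 35$ ($N = 5 + \left(-1 - 5\right) \left(-5\right) = 5 - -30 = 5 + 30 = 35$)
$A{\left(O \right)} = O$ ($A{\left(O \right)} = O 1 = O$)
$o{\left(y \right)} = \frac{35 + y}{2 y}$ ($o{\left(y \right)} = \frac{y + 35}{y + y} = \frac{35 + y}{2 y}$)
$158 + o{\left(A{\left(T{\left(-1 \right)} \right)} \right)} = 158 + \frac{35 - 3}{2 \left(-3\right)} = 158 + \frac{1}{2} \left(- \frac{1}{3}\right) 32 = 158 - \frac{16}{3} = \frac{458}{3}$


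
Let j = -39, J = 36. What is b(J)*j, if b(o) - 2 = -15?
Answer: 507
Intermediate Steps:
b(o) = -13 (b(o) = 2 - 15 = -13)
b(J)*j = -13*(-39) = 507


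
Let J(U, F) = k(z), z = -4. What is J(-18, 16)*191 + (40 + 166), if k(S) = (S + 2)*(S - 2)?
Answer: 2498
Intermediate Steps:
k(S) = (-2 + S)*(2 + S) (k(S) = (2 + S)*(-2 + S) = (-2 + S)*(2 + S))
J(U, F) = 12 (J(U, F) = -4 + (-4)² = -4 + 16 = 12)
J(-18, 16)*191 + (40 + 166) = 12*191 + (40 + 166) = 2292 + 206 = 2498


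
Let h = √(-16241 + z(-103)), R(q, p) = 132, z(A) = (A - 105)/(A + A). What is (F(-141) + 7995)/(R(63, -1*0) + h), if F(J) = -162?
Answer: 35499156/1155797 - 2611*I*√172290057/1155797 ≈ 30.714 - 29.652*I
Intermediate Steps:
z(A) = (-105 + A)/(2*A) (z(A) = (-105 + A)/((2*A)) = (-105 + A)*(1/(2*A)) = (-105 + A)/(2*A))
h = I*√172290057/103 (h = √(-16241 + (½)*(-105 - 103)/(-103)) = √(-16241 + (½)*(-1/103)*(-208)) = √(-16241 + 104/103) = √(-1672719/103) = I*√172290057/103 ≈ 127.44*I)
(F(-141) + 7995)/(R(63, -1*0) + h) = (-162 + 7995)/(132 + I*√172290057/103) = 7833/(132 + I*√172290057/103)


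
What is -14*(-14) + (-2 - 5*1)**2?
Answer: 245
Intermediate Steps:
-14*(-14) + (-2 - 5*1)**2 = 196 + (-2 - 5)**2 = 196 + (-7)**2 = 196 + 49 = 245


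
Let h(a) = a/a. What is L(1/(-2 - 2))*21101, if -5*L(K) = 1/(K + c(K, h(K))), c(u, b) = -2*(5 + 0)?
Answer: 84404/205 ≈ 411.73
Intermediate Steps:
h(a) = 1
c(u, b) = -10 (c(u, b) = -2*5 = -10)
L(K) = -1/(5*(-10 + K)) (L(K) = -1/(5*(K - 10)) = -1/(5*(-10 + K)))
L(1/(-2 - 2))*21101 = -1/(-50 + 5/(-2 - 2))*21101 = -1/(-50 + 5/(-4))*21101 = -1/(-50 + 5*(-1/4))*21101 = -1/(-50 - 5/4)*21101 = -1/(-205/4)*21101 = -1*(-4/205)*21101 = (4/205)*21101 = 84404/205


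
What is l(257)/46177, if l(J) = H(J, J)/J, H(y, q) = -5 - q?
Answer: -262/11867489 ≈ -2.2077e-5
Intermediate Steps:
l(J) = (-5 - J)/J
l(257)/46177 = ((-5 - 1*257)/257)/46177 = ((-5 - 257)/257)*(1/46177) = ((1/257)*(-262))*(1/46177) = -262/257*1/46177 = -262/11867489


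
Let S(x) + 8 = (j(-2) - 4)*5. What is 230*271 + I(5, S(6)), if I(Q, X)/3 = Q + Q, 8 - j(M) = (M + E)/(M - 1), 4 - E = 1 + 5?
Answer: 62360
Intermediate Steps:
E = -2 (E = 4 - (1 + 5) = 4 - 1*6 = 4 - 6 = -2)
j(M) = 8 - (-2 + M)/(-1 + M) (j(M) = 8 - (M - 2)/(M - 1) = 8 - (-2 + M)/(-1 + M))
S(x) = 16/3 (S(x) = -8 + ((-6 + 7*(-2))/(-1 - 2) - 4)*5 = -8 + ((-6 - 14)/(-3) - 4)*5 = -8 + (-⅓*(-20) - 4)*5 = -8 + (20/3 - 4)*5 = -8 + (8/3)*5 = -8 + 40/3 = 16/3)
I(Q, X) = 6*Q (I(Q, X) = 3*(Q + Q) = 3*(2*Q) = 6*Q)
230*271 + I(5, S(6)) = 230*271 + 6*5 = 62330 + 30 = 62360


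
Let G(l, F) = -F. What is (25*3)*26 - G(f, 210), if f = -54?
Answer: 2160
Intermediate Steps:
(25*3)*26 - G(f, 210) = (25*3)*26 - (-1)*210 = 75*26 - 1*(-210) = 1950 + 210 = 2160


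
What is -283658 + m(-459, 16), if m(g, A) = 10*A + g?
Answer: -283957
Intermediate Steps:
m(g, A) = g + 10*A
-283658 + m(-459, 16) = -283658 + (-459 + 10*16) = -283658 + (-459 + 160) = -283658 - 299 = -283957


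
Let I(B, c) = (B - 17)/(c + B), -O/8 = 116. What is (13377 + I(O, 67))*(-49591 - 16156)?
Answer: -36062360994/41 ≈ -8.7957e+8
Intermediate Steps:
O = -928 (O = -8*116 = -928)
I(B, c) = (-17 + B)/(B + c)
(13377 + I(O, 67))*(-49591 - 16156) = (13377 + (-17 - 928)/(-928 + 67))*(-49591 - 16156) = (13377 - 945/(-861))*(-65747) = (13377 - 1/861*(-945))*(-65747) = (13377 + 45/41)*(-65747) = (548502/41)*(-65747) = -36062360994/41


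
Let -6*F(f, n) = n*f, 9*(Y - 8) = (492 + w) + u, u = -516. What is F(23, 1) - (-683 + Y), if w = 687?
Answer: 1195/2 ≈ 597.50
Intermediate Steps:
Y = 245/3 (Y = 8 + ((492 + 687) - 516)/9 = 8 + (1179 - 516)/9 = 8 + (1/9)*663 = 8 + 221/3 = 245/3 ≈ 81.667)
F(f, n) = -f*n/6 (F(f, n) = -n*f/6 = -f*n/6)
F(23, 1) - (-683 + Y) = -1/6*23*1 - (-683 + 245/3) = -23/6 - 1*(-1804/3) = -23/6 + 1804/3 = 1195/2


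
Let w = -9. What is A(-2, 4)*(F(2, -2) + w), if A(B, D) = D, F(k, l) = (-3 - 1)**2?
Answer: 28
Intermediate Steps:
F(k, l) = 16 (F(k, l) = (-4)**2 = 16)
A(-2, 4)*(F(2, -2) + w) = 4*(16 - 9) = 4*7 = 28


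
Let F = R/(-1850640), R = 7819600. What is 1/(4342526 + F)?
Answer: 23133/100455556213 ≈ 2.3028e-7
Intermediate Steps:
F = -97745/23133 (F = 7819600/(-1850640) = 7819600*(-1/1850640) = -97745/23133 ≈ -4.2253)
1/(4342526 + F) = 1/(4342526 - 97745/23133) = 1/(100455556213/23133) = 23133/100455556213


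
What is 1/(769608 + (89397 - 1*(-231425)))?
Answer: 1/1090430 ≈ 9.1707e-7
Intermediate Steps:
1/(769608 + (89397 - 1*(-231425))) = 1/(769608 + (89397 + 231425)) = 1/(769608 + 320822) = 1/1090430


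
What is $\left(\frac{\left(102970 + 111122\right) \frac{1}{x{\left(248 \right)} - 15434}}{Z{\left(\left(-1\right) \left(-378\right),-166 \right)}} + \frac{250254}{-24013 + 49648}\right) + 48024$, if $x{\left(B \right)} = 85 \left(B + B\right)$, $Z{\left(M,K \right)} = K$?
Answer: $\frac{455239874784207}{9477507305} \approx 48034.0$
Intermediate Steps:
$x{\left(B \right)} = 170 B$ ($x{\left(B \right)} = 85 \cdot 2 B = 170 B$)
$\left(\frac{\left(102970 + 111122\right) \frac{1}{x{\left(248 \right)} - 15434}}{Z{\left(\left(-1\right) \left(-378\right),-166 \right)}} + \frac{250254}{-24013 + 49648}\right) + 48024 = \left(\frac{\left(102970 + 111122\right) \frac{1}{170 \cdot 248 - 15434}}{-166} + \frac{250254}{-24013 + 49648}\right) + 48024 = \left(\frac{214092}{42160 - 15434} \left(- \frac{1}{166}\right) + \frac{250254}{25635}\right) + 48024 = \left(\frac{214092}{26726} \left(- \frac{1}{166}\right) + 250254 \cdot \frac{1}{25635}\right) + 48024 = \left(214092 \cdot \frac{1}{26726} \left(- \frac{1}{166}\right) + \frac{83418}{8545}\right) + 48024 = \left(\frac{107046}{13363} \left(- \frac{1}{166}\right) + \frac{83418}{8545}\right) + 48024 = \left(- \frac{53523}{1109129} + \frac{83418}{8545}\right) + 48024 = \frac{92063968887}{9477507305} + 48024 = \frac{455239874784207}{9477507305}$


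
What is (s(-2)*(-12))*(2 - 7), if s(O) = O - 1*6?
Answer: -480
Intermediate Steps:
s(O) = -6 + O (s(O) = O - 6 = -6 + O)
(s(-2)*(-12))*(2 - 7) = ((-6 - 2)*(-12))*(2 - 7) = -8*(-12)*(-5) = 96*(-5) = -480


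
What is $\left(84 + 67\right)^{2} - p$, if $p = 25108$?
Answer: $-2307$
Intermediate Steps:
$\left(84 + 67\right)^{2} - p = \left(84 + 67\right)^{2} - 25108 = 151^{2} - 25108 = 22801 - 25108 = -2307$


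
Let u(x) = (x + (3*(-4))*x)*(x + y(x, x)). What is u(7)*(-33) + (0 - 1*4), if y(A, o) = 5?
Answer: 30488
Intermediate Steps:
u(x) = -11*x*(5 + x) (u(x) = (x + (3*(-4))*x)*(x + 5) = (x - 12*x)*(5 + x) = (-11*x)*(5 + x) = -11*x*(5 + x))
u(7)*(-33) + (0 - 1*4) = -11*7*(5 + 7)*(-33) + (0 - 1*4) = -11*7*12*(-33) + (0 - 4) = -924*(-33) - 4 = 30492 - 4 = 30488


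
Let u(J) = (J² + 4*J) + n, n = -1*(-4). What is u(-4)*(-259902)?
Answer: -1039608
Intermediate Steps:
n = 4
u(J) = 4 + J² + 4*J (u(J) = (J² + 4*J) + 4 = 4 + J² + 4*J)
u(-4)*(-259902) = (4 + (-4)² + 4*(-4))*(-259902) = (4 + 16 - 16)*(-259902) = 4*(-259902) = -1039608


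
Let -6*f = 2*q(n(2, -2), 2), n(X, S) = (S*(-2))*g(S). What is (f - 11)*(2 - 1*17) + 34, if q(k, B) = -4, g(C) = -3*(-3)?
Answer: 179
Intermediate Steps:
g(C) = 9
n(X, S) = -18*S (n(X, S) = (S*(-2))*9 = -2*S*9 = -18*S)
f = 4/3 (f = -(-4)/3 = -1/6*(-8) = 4/3 ≈ 1.3333)
(f - 11)*(2 - 1*17) + 34 = (4/3 - 11)*(2 - 1*17) + 34 = -29*(2 - 17)/3 + 34 = -29/3*(-15) + 34 = 145 + 34 = 179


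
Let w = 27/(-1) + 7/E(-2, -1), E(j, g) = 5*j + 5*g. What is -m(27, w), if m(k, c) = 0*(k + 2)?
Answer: 0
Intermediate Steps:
E(j, g) = 5*g + 5*j
w = -412/15 (w = 27/(-1) + 7/(5*(-1) + 5*(-2)) = 27*(-1) + 7/(-5 - 10) = -27 + 7/(-15) = -27 + 7*(-1/15) = -27 - 7/15 = -412/15 ≈ -27.467)
m(k, c) = 0 (m(k, c) = 0*(2 + k) = 0)
-m(27, w) = -1*0 = 0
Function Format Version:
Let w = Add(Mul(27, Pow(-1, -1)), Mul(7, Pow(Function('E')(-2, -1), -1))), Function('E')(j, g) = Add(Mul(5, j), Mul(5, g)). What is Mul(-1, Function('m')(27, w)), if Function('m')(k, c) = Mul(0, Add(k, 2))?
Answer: 0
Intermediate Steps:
Function('E')(j, g) = Add(Mul(5, g), Mul(5, j))
w = Rational(-412, 15) (w = Add(Mul(27, Pow(-1, -1)), Mul(7, Pow(Add(Mul(5, -1), Mul(5, -2)), -1))) = Add(Mul(27, -1), Mul(7, Pow(Add(-5, -10), -1))) = Add(-27, Mul(7, Pow(-15, -1))) = Add(-27, Mul(7, Rational(-1, 15))) = Add(-27, Rational(-7, 15)) = Rational(-412, 15) ≈ -27.467)
Function('m')(k, c) = 0 (Function('m')(k, c) = Mul(0, Add(2, k)) = 0)
Mul(-1, Function('m')(27, w)) = Mul(-1, 0) = 0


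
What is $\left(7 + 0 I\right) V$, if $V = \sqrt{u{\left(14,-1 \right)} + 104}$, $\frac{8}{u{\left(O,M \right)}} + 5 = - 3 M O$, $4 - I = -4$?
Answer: $\frac{28 \sqrt{8917}}{37} \approx 71.46$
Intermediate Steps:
$I = 8$ ($I = 4 - -4 = 4 + 4 = 8$)
$u{\left(O,M \right)} = \frac{8}{-5 - 3 M O}$ ($u{\left(O,M \right)} = \frac{8}{-5 + - 3 M O} = \frac{8}{-5 - 3 M O}$)
$V = \frac{4 \sqrt{8917}}{37}$ ($V = \sqrt{- \frac{8}{5 + 3 \left(-1\right) 14} + 104} = \sqrt{- \frac{8}{5 - 42} + 104} = \sqrt{- \frac{8}{-37} + 104} = \sqrt{\left(-8\right) \left(- \frac{1}{37}\right) + 104} = \sqrt{\frac{8}{37} + 104} = \sqrt{\frac{3856}{37}} = \frac{4 \sqrt{8917}}{37} \approx 10.209$)
$\left(7 + 0 I\right) V = \left(7 + 0 \cdot 8\right) \frac{4 \sqrt{8917}}{37} = \left(7 + 0\right) \frac{4 \sqrt{8917}}{37} = 7 \frac{4 \sqrt{8917}}{37} = \frac{28 \sqrt{8917}}{37}$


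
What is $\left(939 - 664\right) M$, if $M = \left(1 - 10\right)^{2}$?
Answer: $22275$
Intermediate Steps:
$M = 81$ ($M = \left(-9\right)^{2} = 81$)
$\left(939 - 664\right) M = \left(939 - 664\right) 81 = 275 \cdot 81 = 22275$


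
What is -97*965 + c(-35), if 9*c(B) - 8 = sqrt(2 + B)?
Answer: -842437/9 + I*sqrt(33)/9 ≈ -93604.0 + 0.63828*I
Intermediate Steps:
c(B) = 8/9 + sqrt(2 + B)/9
-97*965 + c(-35) = -97*965 + (8/9 + sqrt(2 - 35)/9) = -93605 + (8/9 + sqrt(-33)/9) = -93605 + (8/9 + (I*sqrt(33))/9) = -93605 + (8/9 + I*sqrt(33)/9) = -842437/9 + I*sqrt(33)/9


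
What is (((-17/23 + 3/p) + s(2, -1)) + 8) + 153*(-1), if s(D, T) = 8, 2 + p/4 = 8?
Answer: -25321/184 ≈ -137.61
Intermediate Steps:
p = 24 (p = -8 + 4*8 = -8 + 32 = 24)
(((-17/23 + 3/p) + s(2, -1)) + 8) + 153*(-1) = (((-17/23 + 3/24) + 8) + 8) + 153*(-1) = (((-17*1/23 + 3*(1/24)) + 8) + 8) - 153 = (((-17/23 + ⅛) + 8) + 8) - 153 = ((-113/184 + 8) + 8) - 153 = (1359/184 + 8) - 153 = 2831/184 - 153 = -25321/184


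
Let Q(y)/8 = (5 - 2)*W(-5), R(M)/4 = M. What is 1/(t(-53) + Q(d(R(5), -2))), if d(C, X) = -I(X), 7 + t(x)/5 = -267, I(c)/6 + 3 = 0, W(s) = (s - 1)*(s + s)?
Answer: 1/70 ≈ 0.014286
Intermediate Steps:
W(s) = 2*s*(-1 + s) (W(s) = (-1 + s)*(2*s) = 2*s*(-1 + s))
I(c) = -18 (I(c) = -18 + 6*0 = -18 + 0 = -18)
R(M) = 4*M
t(x) = -1370 (t(x) = -35 + 5*(-267) = -35 - 1335 = -1370)
d(C, X) = 18 (d(C, X) = -1*(-18) = 18)
Q(y) = 1440 (Q(y) = 8*((5 - 2)*(2*(-5)*(-1 - 5))) = 8*(3*(2*(-5)*(-6))) = 8*(3*60) = 8*180 = 1440)
1/(t(-53) + Q(d(R(5), -2))) = 1/(-1370 + 1440) = 1/70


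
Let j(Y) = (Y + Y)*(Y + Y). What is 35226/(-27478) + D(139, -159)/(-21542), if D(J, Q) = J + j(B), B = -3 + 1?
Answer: -381548791/295965538 ≈ -1.2892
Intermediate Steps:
B = -2
j(Y) = 4*Y² (j(Y) = (2*Y)*(2*Y) = 4*Y²)
D(J, Q) = 16 + J (D(J, Q) = J + 4*(-2)² = J + 4*4 = J + 16 = 16 + J)
35226/(-27478) + D(139, -159)/(-21542) = 35226/(-27478) + (16 + 139)/(-21542) = 35226*(-1/27478) + 155*(-1/21542) = -17613/13739 - 155/21542 = -381548791/295965538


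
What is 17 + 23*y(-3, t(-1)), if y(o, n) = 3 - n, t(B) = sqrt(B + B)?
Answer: 86 - 23*I*sqrt(2) ≈ 86.0 - 32.527*I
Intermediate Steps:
t(B) = sqrt(2)*sqrt(B) (t(B) = sqrt(2*B) = sqrt(2)*sqrt(B))
17 + 23*y(-3, t(-1)) = 17 + 23*(3 - sqrt(2)*sqrt(-1)) = 17 + 23*(3 - sqrt(2)*I) = 17 + 23*(3 - I*sqrt(2)) = 17 + (69 - 23*I*sqrt(2)) = 86 - 23*I*sqrt(2)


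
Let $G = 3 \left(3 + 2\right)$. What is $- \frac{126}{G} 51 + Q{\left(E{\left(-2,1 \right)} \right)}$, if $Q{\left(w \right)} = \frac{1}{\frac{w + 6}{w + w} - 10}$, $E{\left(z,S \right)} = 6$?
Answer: $- \frac{19283}{45} \approx -428.51$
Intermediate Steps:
$G = 15$ ($G = 3 \cdot 5 = 15$)
$Q{\left(w \right)} = \frac{1}{-10 + \frac{6 + w}{2 w}}$ ($Q{\left(w \right)} = \frac{1}{\frac{6 + w}{2 w} - 10} = \frac{1}{-10 + \frac{6 + w}{2 w}}$)
$- \frac{126}{G} 51 + Q{\left(E{\left(-2,1 \right)} \right)} = - \frac{126}{15} \cdot 51 - \frac{12}{-6 + 19 \cdot 6} = \left(-126\right) \frac{1}{15} \cdot 51 - \frac{12}{-6 + 114} = \left(- \frac{42}{5}\right) 51 - \frac{12}{108} = - \frac{2142}{5} - 12 \cdot \frac{1}{108} = - \frac{2142}{5} - \frac{1}{9} = - \frac{19283}{45}$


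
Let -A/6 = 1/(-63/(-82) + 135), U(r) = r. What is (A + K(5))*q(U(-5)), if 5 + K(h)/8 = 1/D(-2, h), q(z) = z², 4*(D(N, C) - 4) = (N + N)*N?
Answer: -3591400/3711 ≈ -967.77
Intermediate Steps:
D(N, C) = 4 + N²/2 (D(N, C) = 4 + ((N + N)*N)/4 = 4 + ((2*N)*N)/4 = 4 + (2*N²)/4 = 4 + N²/2)
K(h) = -116/3 (K(h) = -40 + 8/(4 + (½)*(-2)²) = -40 + 8/(4 + (½)*4) = -40 + 8/(4 + 2) = -40 + 8/6 = -40 + 8*(⅙) = -40 + 4/3 = -116/3)
A = -164/3711 (A = -6/(-63/(-82) + 135) = -6/(-63*(-1/82) + 135) = -6/(63/82 + 135) = -6/11133/82 = -6*82/11133 = -164/3711 ≈ -0.044193)
(A + K(5))*q(U(-5)) = (-164/3711 - 116/3)*(-5)² = -143656/3711*25 = -3591400/3711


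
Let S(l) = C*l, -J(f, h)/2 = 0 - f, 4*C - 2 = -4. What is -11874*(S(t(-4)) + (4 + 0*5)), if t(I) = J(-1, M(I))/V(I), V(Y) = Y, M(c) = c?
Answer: -89055/2 ≈ -44528.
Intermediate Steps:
C = -½ (C = ½ + (¼)*(-4) = ½ - 1 = -½ ≈ -0.50000)
J(f, h) = 2*f (J(f, h) = -2*(0 - f) = -(-2)*f = 2*f)
t(I) = -2/I (t(I) = (2*(-1))/I = -2/I)
S(l) = -l/2
-11874*(S(t(-4)) + (4 + 0*5)) = -11874*(-(-1)/(-4) + (4 + 0*5)) = -11874*(-(-1)*(-1)/4 + (4 + 0)) = -11874*(-½*½ + 4) = -11874*(-¼ + 4) = -11874*15/4 = -89055/2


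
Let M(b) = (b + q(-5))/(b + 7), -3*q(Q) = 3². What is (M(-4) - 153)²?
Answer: 217156/9 ≈ 24128.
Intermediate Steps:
q(Q) = -3 (q(Q) = -⅓*3² = -⅓*9 = -3)
M(b) = (-3 + b)/(7 + b) (M(b) = (b - 3)/(b + 7) = (-3 + b)/(7 + b))
(M(-4) - 153)² = ((-3 - 4)/(7 - 4) - 153)² = (-7/3 - 153)² = (-466/3)² = 217156/9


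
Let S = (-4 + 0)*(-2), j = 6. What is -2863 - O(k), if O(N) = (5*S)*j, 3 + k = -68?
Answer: -3103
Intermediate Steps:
S = 8 (S = -4*(-2) = 8)
k = -71 (k = -3 - 68 = -71)
O(N) = 240 (O(N) = (5*8)*6 = 40*6 = 240)
-2863 - O(k) = -2863 - 1*240 = -2863 - 240 = -3103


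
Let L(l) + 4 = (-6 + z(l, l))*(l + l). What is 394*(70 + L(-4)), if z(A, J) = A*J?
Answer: -5516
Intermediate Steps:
L(l) = -4 + 2*l*(-6 + l²) (L(l) = -4 + (-6 + l*l)*(l + l) = -4 + (-6 + l²)*(2*l) = -4 + 2*l*(-6 + l²))
394*(70 + L(-4)) = 394*(70 + (-4 - 12*(-4) + 2*(-4)³)) = 394*(70 + (-4 + 48 + 2*(-64))) = 394*(70 + (-4 + 48 - 128)) = 394*(70 - 84) = 394*(-14) = -5516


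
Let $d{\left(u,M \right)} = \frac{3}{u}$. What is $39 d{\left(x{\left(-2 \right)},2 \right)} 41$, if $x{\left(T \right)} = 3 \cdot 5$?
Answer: $\frac{1599}{5} \approx 319.8$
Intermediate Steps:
$x{\left(T \right)} = 15$
$39 d{\left(x{\left(-2 \right)},2 \right)} 41 = 39 \cdot \frac{3}{15} \cdot 41 = 39 \cdot 3 \cdot \frac{1}{15} \cdot 41 = 39 \cdot \frac{1}{5} \cdot 41 = \frac{39}{5} \cdot 41 = \frac{1599}{5}$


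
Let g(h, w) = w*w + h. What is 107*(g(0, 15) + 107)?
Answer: 35524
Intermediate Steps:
g(h, w) = h + w**2 (g(h, w) = w**2 + h = h + w**2)
107*(g(0, 15) + 107) = 107*((0 + 15**2) + 107) = 107*((0 + 225) + 107) = 107*(225 + 107) = 107*332 = 35524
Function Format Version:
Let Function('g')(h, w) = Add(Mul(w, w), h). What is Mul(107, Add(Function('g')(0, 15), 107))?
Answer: 35524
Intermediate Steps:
Function('g')(h, w) = Add(h, Pow(w, 2)) (Function('g')(h, w) = Add(Pow(w, 2), h) = Add(h, Pow(w, 2)))
Mul(107, Add(Function('g')(0, 15), 107)) = Mul(107, Add(Add(0, Pow(15, 2)), 107)) = Mul(107, Add(Add(0, 225), 107)) = Mul(107, Add(225, 107)) = Mul(107, 332) = 35524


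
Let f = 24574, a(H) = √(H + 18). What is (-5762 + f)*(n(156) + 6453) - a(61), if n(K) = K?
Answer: 124328508 - √79 ≈ 1.2433e+8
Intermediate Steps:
a(H) = √(18 + H)
(-5762 + f)*(n(156) + 6453) - a(61) = (-5762 + 24574)*(156 + 6453) - √(18 + 61) = 18812*6609 - √79 = 124328508 - √79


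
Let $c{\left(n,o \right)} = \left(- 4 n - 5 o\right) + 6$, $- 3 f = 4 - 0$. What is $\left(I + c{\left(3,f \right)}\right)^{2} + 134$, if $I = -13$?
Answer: $\frac{2575}{9} \approx 286.11$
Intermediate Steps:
$f = - \frac{4}{3}$ ($f = - \frac{4 - 0}{3} = - \frac{4 + 0}{3} = \left(- \frac{1}{3}\right) 4 = - \frac{4}{3} \approx -1.3333$)
$c{\left(n,o \right)} = 6 - 5 o - 4 n$ ($c{\left(n,o \right)} = \left(- 5 o - 4 n\right) + 6 = 6 - 5 o - 4 n$)
$\left(I + c{\left(3,f \right)}\right)^{2} + 134 = \left(-13 - - \frac{2}{3}\right)^{2} + 134 = \left(-13 + \left(6 + \frac{20}{3} - 12\right)\right)^{2} + 134 = \left(-13 + \frac{2}{3}\right)^{2} + 134 = \left(- \frac{37}{3}\right)^{2} + 134 = \frac{1369}{9} + 134 = \frac{2575}{9}$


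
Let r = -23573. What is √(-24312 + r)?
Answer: I*√47885 ≈ 218.83*I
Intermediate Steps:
√(-24312 + r) = √(-24312 - 23573) = √(-47885) = I*√47885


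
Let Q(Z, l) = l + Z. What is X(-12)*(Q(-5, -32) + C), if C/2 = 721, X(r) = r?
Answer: -16860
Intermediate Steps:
Q(Z, l) = Z + l
C = 1442 (C = 2*721 = 1442)
X(-12)*(Q(-5, -32) + C) = -12*((-5 - 32) + 1442) = -12*(-37 + 1442) = -12*1405 = -16860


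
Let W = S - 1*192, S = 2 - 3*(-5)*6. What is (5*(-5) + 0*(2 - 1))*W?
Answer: 2500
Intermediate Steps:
S = 92 (S = 2 + 15*6 = 2 + 90 = 92)
W = -100 (W = 92 - 1*192 = 92 - 192 = -100)
(5*(-5) + 0*(2 - 1))*W = (5*(-5) + 0*(2 - 1))*(-100) = (-25 + 0*1)*(-100) = (-25 + 0)*(-100) = -25*(-100) = 2500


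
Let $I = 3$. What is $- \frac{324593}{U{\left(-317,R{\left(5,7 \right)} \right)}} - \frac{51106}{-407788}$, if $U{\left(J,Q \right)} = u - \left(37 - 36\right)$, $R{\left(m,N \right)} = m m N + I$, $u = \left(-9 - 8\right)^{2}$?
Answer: $- \frac{33087602939}{29360736} \approx -1126.9$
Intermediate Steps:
$u = 289$ ($u = \left(-17\right)^{2} = 289$)
$R{\left(m,N \right)} = 3 + N m^{2}$ ($R{\left(m,N \right)} = m m N + 3 = m^{2} N + 3 = N m^{2} + 3 = 3 + N m^{2}$)
$U{\left(J,Q \right)} = 288$ ($U{\left(J,Q \right)} = 289 - \left(37 - 36\right) = 289 - 1 = 288$)
$- \frac{324593}{U{\left(-317,R{\left(5,7 \right)} \right)}} - \frac{51106}{-407788} = - \frac{324593}{288} - \frac{51106}{-407788} = \left(-324593\right) \frac{1}{288} - - \frac{25553}{203894} = - \frac{324593}{288} + \frac{25553}{203894} = - \frac{33087602939}{29360736}$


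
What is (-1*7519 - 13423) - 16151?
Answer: -37093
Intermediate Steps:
(-1*7519 - 13423) - 16151 = (-7519 - 13423) - 16151 = -20942 - 16151 = -37093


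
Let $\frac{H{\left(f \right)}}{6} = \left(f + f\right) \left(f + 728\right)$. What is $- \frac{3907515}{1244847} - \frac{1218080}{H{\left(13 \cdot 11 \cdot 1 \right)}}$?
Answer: $- \frac{613052985275}{155049428391} \approx -3.9539$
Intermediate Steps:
$H{\left(f \right)} = 12 f \left(728 + f\right)$ ($H{\left(f \right)} = 6 \left(f + f\right) \left(f + 728\right) = 6 \cdot 2 f \left(728 + f\right) = 12 f \left(728 + f\right)$)
$- \frac{3907515}{1244847} - \frac{1218080}{H{\left(13 \cdot 11 \cdot 1 \right)}} = - \frac{3907515}{1244847} - \frac{1218080}{12 \cdot 13 \cdot 11 \cdot 1 \left(728 + 13 \cdot 11 \cdot 1\right)} = \left(-3907515\right) \frac{1}{1244847} - \frac{1218080}{12 \cdot 143 \cdot 1 \left(728 + 143 \cdot 1\right)} = - \frac{1302505}{414949} - \frac{1218080}{12 \cdot 143 \left(728 + 143\right)} = - \frac{1302505}{414949} - \frac{1218080}{12 \cdot 143 \cdot 871} = - \frac{1302505}{414949} - \frac{1218080}{1494636} = - \frac{1302505}{414949} - \frac{304520}{373659} = - \frac{613052985275}{155049428391}$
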